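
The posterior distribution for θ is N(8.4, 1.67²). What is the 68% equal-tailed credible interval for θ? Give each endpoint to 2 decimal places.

[6.74, 10.06]

The posterior is symmetric, so the 68% equal-tailed interval is θ = 8.4 ± z·1.67 with z = 0.994.
Half-width: 0.994 × 1.67 = 1.66.
8.4 − 1.66 = 6.74; 8.4 + 1.66 = 10.06.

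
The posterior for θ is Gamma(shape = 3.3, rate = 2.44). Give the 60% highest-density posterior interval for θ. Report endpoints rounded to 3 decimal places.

[0.499, 1.593]

The posterior is unimodal and skewed, so the HPD interval has equal density at both endpoints and is the shortest 60% interval.
Solving f(0.499) = f(1.593) with F(1.593) − F(0.499) = 0.60 gives [0.499, 1.593].
For comparison, the equal-tailed interval is [0.721, 1.907]; the HPD is narrower and shifted toward the mode.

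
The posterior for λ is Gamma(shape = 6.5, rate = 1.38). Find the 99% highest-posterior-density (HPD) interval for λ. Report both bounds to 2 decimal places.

The posterior is unimodal and skewed, so the HPD interval has equal density at both endpoints and is the shortest 99% interval.
Solving f(1.02) = f(10.21) with F(10.21) − F(1.02) = 0.99 gives [1.02, 10.21].
For comparison, the equal-tailed interval is [1.29, 10.80]; the HPD is narrower and shifted toward the mode.

[1.02, 10.21]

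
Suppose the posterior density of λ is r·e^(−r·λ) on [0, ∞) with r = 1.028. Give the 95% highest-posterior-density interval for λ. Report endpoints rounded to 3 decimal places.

[0.000, 2.914]

The exponential density is strictly decreasing on [0, ∞), so the HPD interval is anchored at 0: [0, q] with P(λ ≤ q) = 0.95.
q = −ln(1 − 0.95) / 1.028 = 2.9957 / 1.028 = 2.914.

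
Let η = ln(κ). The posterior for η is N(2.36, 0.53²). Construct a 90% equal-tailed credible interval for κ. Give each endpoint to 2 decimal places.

[4.43, 25.32]

On the log scale the 90% interval is 2.36 ± 1.645 × 0.53 = [1.4882, 3.2318].
Exponentiate: [e^1.4882, e^3.2318] = [4.43, 25.32].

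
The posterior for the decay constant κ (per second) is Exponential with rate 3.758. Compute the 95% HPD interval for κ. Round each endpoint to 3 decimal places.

[0.000, 0.797]

The exponential density is strictly decreasing on [0, ∞), so the HPD interval is anchored at 0: [0, q] with P(κ ≤ q) = 0.95.
q = −ln(1 − 0.95) / 3.758 = 2.9957 / 3.758 = 0.797.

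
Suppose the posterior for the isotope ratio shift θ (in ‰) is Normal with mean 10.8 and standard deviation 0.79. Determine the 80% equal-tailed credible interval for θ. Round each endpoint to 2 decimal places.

The posterior is symmetric, so the 80% equal-tailed interval is θ = 10.8 ± z·0.79 with z = 1.282.
Half-width: 1.282 × 0.79 = 1.01.
10.8 − 1.01 = 9.79; 10.8 + 1.01 = 11.81.

[9.79, 11.81]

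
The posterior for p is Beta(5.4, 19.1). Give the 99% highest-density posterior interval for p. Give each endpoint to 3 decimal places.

The posterior is unimodal and skewed, so the HPD interval has equal density at both endpoints and is the shortest 99% interval.
Solving f(0.048) = f(0.448) with F(0.448) − F(0.048) = 0.99 gives [0.048, 0.448].
For comparison, the equal-tailed interval is [0.057, 0.465]; the HPD is narrower and shifted toward the mode.

[0.048, 0.448]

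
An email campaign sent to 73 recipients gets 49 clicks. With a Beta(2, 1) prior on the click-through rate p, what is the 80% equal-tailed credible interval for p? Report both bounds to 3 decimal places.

Posterior: Beta(2+49, 1+24) = Beta(51, 25).
Equal-tailed 80% interval: the 0.1 and 0.9 quantiles of Beta(51, 25).
Posterior mean ≈ 0.671, SD ≈ 0.054; a Normal approximation gives roughly [0.602, 0.740].
Exact: F⁻¹(0.1) = 0.601; F⁻¹(0.9) = 0.739.

[0.601, 0.739]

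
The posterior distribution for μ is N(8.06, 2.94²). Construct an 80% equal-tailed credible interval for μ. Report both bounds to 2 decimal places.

The posterior is symmetric, so the 80% equal-tailed interval is μ = 8.06 ± z·2.94 with z = 1.282.
Half-width: 1.282 × 2.94 = 3.77.
8.06 − 3.77 = 4.29; 8.06 + 3.77 = 11.83.

[4.29, 11.83]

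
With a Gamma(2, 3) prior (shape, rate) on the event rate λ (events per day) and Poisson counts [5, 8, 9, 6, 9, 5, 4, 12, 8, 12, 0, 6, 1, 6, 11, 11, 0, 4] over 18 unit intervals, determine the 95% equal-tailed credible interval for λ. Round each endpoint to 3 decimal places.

Posterior: Gamma(2+117, 3+18) = Gamma(119, 21) (shape, rate).
Equal-tailed 95% interval: Gamma(119, 21) quantiles at 0.025 and 0.975.
Posterior mean ≈ 5.667, SD ≈ 0.519; a Normal approximation gives roughly [4.649, 6.685].
Exact: lower = 4.694; upper = 6.729.

[4.694, 6.729]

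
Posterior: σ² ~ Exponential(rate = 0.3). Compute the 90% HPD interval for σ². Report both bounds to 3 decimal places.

[0.000, 7.675]

The exponential density is strictly decreasing on [0, ∞), so the HPD interval is anchored at 0: [0, q] with P(σ² ≤ q) = 0.90.
q = −ln(1 − 0.90) / 0.3 = 2.3026 / 0.3 = 7.675.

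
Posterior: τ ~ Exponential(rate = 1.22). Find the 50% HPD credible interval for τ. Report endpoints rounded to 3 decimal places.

[0.000, 0.568]

The exponential density is strictly decreasing on [0, ∞), so the HPD interval is anchored at 0: [0, q] with P(τ ≤ q) = 0.50.
q = −ln(1 − 0.50) / 1.22 = 0.6931 / 1.22 = 0.568.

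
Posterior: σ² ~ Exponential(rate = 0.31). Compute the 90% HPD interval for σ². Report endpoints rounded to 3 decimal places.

The exponential density is strictly decreasing on [0, ∞), so the HPD interval is anchored at 0: [0, q] with P(σ² ≤ q) = 0.90.
q = −ln(1 − 0.90) / 0.31 = 2.3026 / 0.31 = 7.428.

[0.000, 7.428]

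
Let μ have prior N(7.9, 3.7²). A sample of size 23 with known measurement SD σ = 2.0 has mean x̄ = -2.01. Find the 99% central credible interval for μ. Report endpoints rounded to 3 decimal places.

[-2.953, -0.818]

Posterior precision = 1/3.7² + 23/2.0² = 0.0730 + 5.7500 = 5.8230, so posterior SD = 0.4144.
Posterior mean = (7.9/3.7² + 23·-2.01/2.0²) / 5.8230 = -1.8857.
Interval: -1.8857 ± 2.576 × 0.4144 → [-2.953, -0.818].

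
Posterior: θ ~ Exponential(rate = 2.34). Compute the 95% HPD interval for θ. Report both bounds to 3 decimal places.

[0.000, 1.280]

The exponential density is strictly decreasing on [0, ∞), so the HPD interval is anchored at 0: [0, q] with P(θ ≤ q) = 0.95.
q = −ln(1 − 0.95) / 2.34 = 2.9957 / 2.34 = 1.280.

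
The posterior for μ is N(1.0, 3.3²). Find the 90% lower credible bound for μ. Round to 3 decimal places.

Need L with P(μ ≥ L) = 0.90: L = 1.0 − z_{0.1}·3.3.
z = 1.282; L = 1.0 − 1.282 × 3.3 = -3.229.

-3.229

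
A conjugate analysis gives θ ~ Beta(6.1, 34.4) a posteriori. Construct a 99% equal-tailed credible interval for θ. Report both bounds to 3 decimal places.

Posterior: Beta(6.1, 34.4).
Equal-tailed 99% interval: the 0.005 and 0.995 quantiles of Beta(6.1, 34.4).
Posterior mean ≈ 0.151, SD ≈ 0.056; a Normal approximation gives roughly [0.008, 0.294].
Exact: F⁻¹(0.005) = 0.042; F⁻¹(0.995) = 0.322.

[0.042, 0.322]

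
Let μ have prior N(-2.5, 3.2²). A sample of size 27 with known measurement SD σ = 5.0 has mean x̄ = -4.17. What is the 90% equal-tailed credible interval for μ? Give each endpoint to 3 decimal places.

Posterior precision = 1/3.2² + 27/5.0² = 0.0977 + 1.0800 = 1.1777, so posterior SD = 0.9215.
Posterior mean = (-2.5/3.2² + 27·-4.17/5.0²) / 1.1777 = -4.0315.
Interval: -4.0315 ± 1.645 × 0.9215 → [-5.547, -2.516].

[-5.547, -2.516]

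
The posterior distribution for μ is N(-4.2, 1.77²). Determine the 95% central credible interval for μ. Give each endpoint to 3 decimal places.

The posterior is symmetric, so the 95% equal-tailed interval is μ = -4.2 ± z·1.77 with z = 1.960.
Half-width: 1.960 × 1.77 = 3.469.
-4.2 − 3.469 = -7.669; -4.2 + 3.469 = -0.731.

[-7.669, -0.731]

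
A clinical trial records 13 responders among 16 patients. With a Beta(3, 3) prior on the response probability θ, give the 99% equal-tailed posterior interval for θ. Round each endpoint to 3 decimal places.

[0.461, 0.920]

Posterior: Beta(3+13, 3+3) = Beta(16, 6).
Equal-tailed 99% interval: the 0.005 and 0.995 quantiles of Beta(16, 6).
Posterior mean ≈ 0.727, SD ≈ 0.093; a Normal approximation gives roughly [0.488, 0.966].
Exact: F⁻¹(0.005) = 0.461; F⁻¹(0.995) = 0.920.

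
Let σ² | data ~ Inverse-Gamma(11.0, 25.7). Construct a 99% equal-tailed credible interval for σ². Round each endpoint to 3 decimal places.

[1.201, 5.947]

Inverse-Gamma(11.0, 25.7) quantiles: F⁻¹(0.005) and F⁻¹(0.995).
Equivalently, 1/σ² ~ Gamma(11.0, rate = 25.7); invert its 0.995 and 0.005 quantiles.
Posterior mean ≈ 2.570, SD ≈ 0.857; a Normal approximation gives roughly [0.363, 4.777].
Exact: lower = 1.201; upper = 5.947.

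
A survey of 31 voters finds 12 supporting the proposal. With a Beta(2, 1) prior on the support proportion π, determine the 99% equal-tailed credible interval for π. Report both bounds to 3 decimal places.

Posterior: Beta(2+12, 1+19) = Beta(14, 20).
Equal-tailed 99% interval: the 0.005 and 0.995 quantiles of Beta(14, 20).
Posterior mean ≈ 0.412, SD ≈ 0.083; a Normal approximation gives roughly [0.197, 0.626].
Exact: F⁻¹(0.005) = 0.213; F⁻¹(0.995) = 0.630.

[0.213, 0.630]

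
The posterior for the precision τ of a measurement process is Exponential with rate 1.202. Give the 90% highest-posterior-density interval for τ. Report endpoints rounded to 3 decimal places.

The exponential density is strictly decreasing on [0, ∞), so the HPD interval is anchored at 0: [0, q] with P(τ ≤ q) = 0.90.
q = −ln(1 − 0.90) / 1.202 = 2.3026 / 1.202 = 1.916.

[0.000, 1.916]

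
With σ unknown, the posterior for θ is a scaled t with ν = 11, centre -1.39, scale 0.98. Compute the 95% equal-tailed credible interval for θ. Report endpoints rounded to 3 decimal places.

[-3.547, 0.767]

The t_11 distribution is symmetric; the 95% interval is -1.39 ± t·0.98 with t_{0.975,11} = 2.201.
Half-width: 2.201 × 0.98 = 2.157.
-1.39 − 2.157 = -3.547; -1.39 + 2.157 = 0.767.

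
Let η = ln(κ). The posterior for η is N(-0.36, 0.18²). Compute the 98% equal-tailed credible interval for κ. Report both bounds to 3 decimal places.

[0.459, 1.061]

On the log scale the 98% interval is -0.36 ± 2.326 × 0.18 = [-0.7787, 0.0587].
Exponentiate: [e^-0.7787, e^0.0587] = [0.459, 1.061].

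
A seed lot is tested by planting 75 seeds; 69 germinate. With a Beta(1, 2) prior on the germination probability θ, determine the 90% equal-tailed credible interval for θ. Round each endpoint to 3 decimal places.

Posterior: Beta(1+69, 2+6) = Beta(70, 8).
Equal-tailed 90% interval: the 0.05 and 0.95 quantiles of Beta(70, 8).
Posterior mean ≈ 0.897, SD ≈ 0.034; a Normal approximation gives roughly [0.841, 0.954].
Exact: F⁻¹(0.05) = 0.836; F⁻¹(0.95) = 0.947.

[0.836, 0.947]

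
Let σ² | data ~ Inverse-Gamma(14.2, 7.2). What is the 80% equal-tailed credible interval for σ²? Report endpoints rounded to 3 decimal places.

[0.375, 0.747]

Inverse-Gamma(14.2, 7.2) quantiles: F⁻¹(0.1) and F⁻¹(0.9).
Equivalently, 1/σ² ~ Gamma(14.2, rate = 7.2); invert its 0.9 and 0.1 quantiles.
Posterior mean ≈ 0.545, SD ≈ 0.156; a Normal approximation gives roughly [0.345, 0.746].
Exact: lower = 0.375; upper = 0.747.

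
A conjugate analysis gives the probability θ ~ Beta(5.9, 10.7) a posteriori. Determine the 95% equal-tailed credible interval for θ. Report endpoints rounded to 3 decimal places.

Posterior: Beta(5.9, 10.7).
Equal-tailed 95% interval: the 0.025 and 0.975 quantiles of Beta(5.9, 10.7).
Posterior mean ≈ 0.355, SD ≈ 0.114; a Normal approximation gives roughly [0.132, 0.579].
Exact: F⁻¹(0.025) = 0.152; F⁻¹(0.975) = 0.592.

[0.152, 0.592]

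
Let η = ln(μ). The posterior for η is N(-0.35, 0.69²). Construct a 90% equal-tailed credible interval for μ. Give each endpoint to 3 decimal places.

On the log scale the 90% interval is -0.35 ± 1.645 × 0.69 = [-1.4849, 0.7849].
Exponentiate: [e^-1.4849, e^0.7849] = [0.227, 2.192].

[0.227, 2.192]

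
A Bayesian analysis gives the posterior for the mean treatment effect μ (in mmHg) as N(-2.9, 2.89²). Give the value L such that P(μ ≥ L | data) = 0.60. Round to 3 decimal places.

Need L with P(μ ≥ L) = 0.60: L = -2.9 − z_{0.4}·2.89.
z = 0.253; L = -2.9 − 0.253 × 2.89 = -3.632.

-3.632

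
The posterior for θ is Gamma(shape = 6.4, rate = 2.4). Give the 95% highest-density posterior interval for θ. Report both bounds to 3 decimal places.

The posterior is unimodal and skewed, so the HPD interval has equal density at both endpoints and is the shortest 95% interval.
Solving f(0.829) = f(4.761) with F(4.761) − F(0.829) = 0.95 gives [0.829, 4.761].
For comparison, the equal-tailed interval is [1.018, 5.095]; the HPD is narrower and shifted toward the mode.

[0.829, 4.761]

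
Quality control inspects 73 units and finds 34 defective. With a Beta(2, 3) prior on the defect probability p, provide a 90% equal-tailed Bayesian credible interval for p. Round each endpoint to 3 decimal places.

Posterior: Beta(2+34, 3+39) = Beta(36, 42).
Equal-tailed 90% interval: the 0.05 and 0.95 quantiles of Beta(36, 42).
Posterior mean ≈ 0.462, SD ≈ 0.056; a Normal approximation gives roughly [0.369, 0.554].
Exact: F⁻¹(0.05) = 0.370; F⁻¹(0.95) = 0.554.

[0.370, 0.554]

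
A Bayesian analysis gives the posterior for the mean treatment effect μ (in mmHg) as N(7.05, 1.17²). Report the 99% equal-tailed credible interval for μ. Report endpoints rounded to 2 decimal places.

[4.04, 10.06]

The posterior is symmetric, so the 99% equal-tailed interval is μ = 7.05 ± z·1.17 with z = 2.576.
Half-width: 2.576 × 1.17 = 3.01.
7.05 − 3.01 = 4.04; 7.05 + 3.01 = 10.06.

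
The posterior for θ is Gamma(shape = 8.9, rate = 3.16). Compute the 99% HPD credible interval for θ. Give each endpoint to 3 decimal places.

[0.837, 5.578]

The posterior is unimodal and skewed, so the HPD interval has equal density at both endpoints and is the shortest 99% interval.
Solving f(0.837) = f(5.578) with F(5.578) − F(0.837) = 0.99 gives [0.837, 5.578].
For comparison, the equal-tailed interval is [0.973, 5.834]; the HPD is narrower and shifted toward the mode.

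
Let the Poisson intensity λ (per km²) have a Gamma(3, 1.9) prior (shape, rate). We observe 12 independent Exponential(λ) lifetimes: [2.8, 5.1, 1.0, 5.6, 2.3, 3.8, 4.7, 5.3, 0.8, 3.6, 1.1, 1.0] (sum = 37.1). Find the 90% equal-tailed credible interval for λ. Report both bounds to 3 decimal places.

Posterior: Gamma(3+12, 1.9+37.1) = Gamma(15, 39.0) (shape, rate).
Equal-tailed 90% interval: Gamma(15, 39.0) quantiles at 0.05 and 0.95.
Posterior mean ≈ 0.385, SD ≈ 0.099; a Normal approximation gives roughly [0.221, 0.548].
Exact: lower = 0.237; upper = 0.561.

[0.237, 0.561]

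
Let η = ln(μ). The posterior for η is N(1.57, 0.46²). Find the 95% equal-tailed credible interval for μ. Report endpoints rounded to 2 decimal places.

[1.95, 11.84]

On the log scale the 95% interval is 1.57 ± 1.960 × 0.46 = [0.6684, 2.4716].
Exponentiate: [e^0.6684, e^2.4716] = [1.95, 11.84].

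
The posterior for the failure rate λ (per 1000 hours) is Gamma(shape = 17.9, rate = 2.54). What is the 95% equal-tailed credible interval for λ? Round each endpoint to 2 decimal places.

[4.17, 10.67]

Posterior: Gamma(shape 17.9, rate 2.54).
Equal-tailed 95% interval: Gamma(17.9, 2.54) quantiles at 0.025 and 0.975.
Posterior mean ≈ 7.05, SD ≈ 1.67; a Normal approximation gives roughly [3.78, 10.31].
Exact: lower = 4.17; upper = 10.67.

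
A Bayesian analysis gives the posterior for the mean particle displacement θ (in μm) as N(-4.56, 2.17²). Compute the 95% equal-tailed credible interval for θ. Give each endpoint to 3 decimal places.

[-8.813, -0.307]

The posterior is symmetric, so the 95% equal-tailed interval is θ = -4.56 ± z·2.17 with z = 1.960.
Half-width: 1.960 × 2.17 = 4.253.
-4.56 − 4.253 = -8.813; -4.56 + 4.253 = -0.307.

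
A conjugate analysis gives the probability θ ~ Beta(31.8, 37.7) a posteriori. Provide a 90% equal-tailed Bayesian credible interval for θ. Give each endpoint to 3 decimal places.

[0.361, 0.556]

Posterior: Beta(31.8, 37.7).
Equal-tailed 90% interval: the 0.05 and 0.95 quantiles of Beta(31.8, 37.7).
Posterior mean ≈ 0.458, SD ≈ 0.059; a Normal approximation gives roughly [0.360, 0.555].
Exact: F⁻¹(0.05) = 0.361; F⁻¹(0.95) = 0.556.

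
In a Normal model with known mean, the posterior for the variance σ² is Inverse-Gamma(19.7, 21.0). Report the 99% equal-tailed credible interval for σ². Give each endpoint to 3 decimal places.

Inverse-Gamma(19.7, 21.0) quantiles: F⁻¹(0.005) and F⁻¹(0.995).
Equivalently, 1/σ² ~ Gamma(19.7, rate = 21.0); invert its 0.995 and 0.005 quantiles.
Posterior mean ≈ 1.123, SD ≈ 0.267; a Normal approximation gives roughly [0.435, 1.811].
Exact: lower = 0.636; upper = 2.071.

[0.636, 2.071]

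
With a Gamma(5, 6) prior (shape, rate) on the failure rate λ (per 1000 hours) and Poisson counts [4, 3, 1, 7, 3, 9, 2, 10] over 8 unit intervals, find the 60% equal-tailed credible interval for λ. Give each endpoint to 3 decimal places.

[2.739, 3.533]

Posterior: Gamma(5+39, 6+8) = Gamma(44, 14) (shape, rate).
Equal-tailed 60% interval: Gamma(44, 14) quantiles at 0.2 and 0.8.
Posterior mean ≈ 3.143, SD ≈ 0.474; a Normal approximation gives roughly [2.744, 3.542].
Exact: lower = 2.739; upper = 3.533.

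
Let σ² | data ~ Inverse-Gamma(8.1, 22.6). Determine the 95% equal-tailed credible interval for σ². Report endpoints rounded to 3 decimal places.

Inverse-Gamma(8.1, 22.6) quantiles: F⁻¹(0.025) and F⁻¹(0.975).
Equivalently, 1/σ² ~ Gamma(8.1, rate = 22.6); invert its 0.975 and 0.025 quantiles.
Posterior mean ≈ 3.183, SD ≈ 1.289; a Normal approximation gives roughly [0.657, 5.709].
Exact: lower = 1.552; upper = 6.422.

[1.552, 6.422]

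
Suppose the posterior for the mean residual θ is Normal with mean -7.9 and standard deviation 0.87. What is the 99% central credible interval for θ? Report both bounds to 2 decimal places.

[-10.14, -5.66]

The posterior is symmetric, so the 99% equal-tailed interval is θ = -7.9 ± z·0.87 with z = 2.576.
Half-width: 2.576 × 0.87 = 2.24.
-7.9 − 2.24 = -10.14; -7.9 + 2.24 = -5.66.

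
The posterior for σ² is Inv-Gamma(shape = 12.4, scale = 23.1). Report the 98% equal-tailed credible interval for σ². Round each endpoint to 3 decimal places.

Inverse-Gamma(12.4, 23.1) quantiles: F⁻¹(0.01) and F⁻¹(0.99).
Equivalently, 1/σ² ~ Gamma(12.4, rate = 23.1); invert its 0.99 and 0.01 quantiles.
Posterior mean ≈ 2.026, SD ≈ 0.628; a Normal approximation gives roughly [0.565, 3.488].
Exact: lower = 1.049; upper = 4.056.

[1.049, 4.056]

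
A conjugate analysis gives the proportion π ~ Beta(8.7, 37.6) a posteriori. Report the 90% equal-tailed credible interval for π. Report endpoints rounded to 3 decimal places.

Posterior: Beta(8.7, 37.6).
Equal-tailed 90% interval: the 0.05 and 0.95 quantiles of Beta(8.7, 37.6).
Posterior mean ≈ 0.188, SD ≈ 0.057; a Normal approximation gives roughly [0.094, 0.281].
Exact: F⁻¹(0.05) = 0.103; F⁻¹(0.95) = 0.289.

[0.103, 0.289]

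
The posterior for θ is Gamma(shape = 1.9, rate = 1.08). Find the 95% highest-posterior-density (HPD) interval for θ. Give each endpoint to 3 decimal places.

[0.027, 4.256]

The posterior is unimodal and skewed, so the HPD interval has equal density at both endpoints and is the shortest 95% interval.
Solving f(0.027) = f(4.256) with F(4.256) − F(0.027) = 0.95 gives [0.027, 4.256].
For comparison, the equal-tailed interval is [0.196, 4.997]; the HPD is narrower and shifted toward the mode.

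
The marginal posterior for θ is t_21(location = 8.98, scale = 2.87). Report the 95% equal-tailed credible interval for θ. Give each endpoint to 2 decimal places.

The t_21 distribution is symmetric; the 95% interval is 8.98 ± t·2.87 with t_{0.975,21} = 2.080.
Half-width: 2.080 × 2.87 = 5.97.
8.98 − 5.97 = 3.01; 8.98 + 5.97 = 14.95.

[3.01, 14.95]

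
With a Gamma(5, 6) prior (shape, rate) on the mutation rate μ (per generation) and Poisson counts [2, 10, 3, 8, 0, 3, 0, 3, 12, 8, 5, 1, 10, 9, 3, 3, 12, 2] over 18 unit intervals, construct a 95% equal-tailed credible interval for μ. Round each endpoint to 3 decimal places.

[3.353, 4.976]

Posterior: Gamma(5+94, 6+18) = Gamma(99, 24) (shape, rate).
Equal-tailed 95% interval: Gamma(99, 24) quantiles at 0.025 and 0.975.
Posterior mean ≈ 4.125, SD ≈ 0.415; a Normal approximation gives roughly [3.312, 4.938].
Exact: lower = 3.353; upper = 4.976.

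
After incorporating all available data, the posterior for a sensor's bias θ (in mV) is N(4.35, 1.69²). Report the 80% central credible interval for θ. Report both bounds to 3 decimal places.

[2.184, 6.516]

The posterior is symmetric, so the 80% equal-tailed interval is θ = 4.35 ± z·1.69 with z = 1.282.
Half-width: 1.282 × 1.69 = 2.166.
4.35 − 2.166 = 2.184; 4.35 + 2.166 = 6.516.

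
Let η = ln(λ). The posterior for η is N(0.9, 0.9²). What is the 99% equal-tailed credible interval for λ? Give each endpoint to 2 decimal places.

[0.24, 24.98]

On the log scale the 99% interval is 0.9 ± 2.576 × 0.9 = [-1.4182, 3.2182].
Exponentiate: [e^-1.4182, e^3.2182] = [0.24, 24.98].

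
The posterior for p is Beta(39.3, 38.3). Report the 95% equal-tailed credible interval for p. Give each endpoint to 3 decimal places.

Posterior: Beta(39.3, 38.3).
Equal-tailed 95% interval: the 0.025 and 0.975 quantiles of Beta(39.3, 38.3).
Posterior mean ≈ 0.506, SD ≈ 0.056; a Normal approximation gives roughly [0.396, 0.617].
Exact: F⁻¹(0.025) = 0.396; F⁻¹(0.975) = 0.617.

[0.396, 0.617]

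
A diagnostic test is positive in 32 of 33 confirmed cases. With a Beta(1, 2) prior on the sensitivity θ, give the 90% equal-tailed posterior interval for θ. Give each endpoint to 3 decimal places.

Posterior: Beta(1+32, 2+1) = Beta(33, 3).
Equal-tailed 90% interval: the 0.05 and 0.95 quantiles of Beta(33, 3).
Posterior mean ≈ 0.917, SD ≈ 0.045; a Normal approximation gives roughly [0.842, 0.991].
Exact: F⁻¹(0.05) = 0.831; F⁻¹(0.95) = 0.976.

[0.831, 0.976]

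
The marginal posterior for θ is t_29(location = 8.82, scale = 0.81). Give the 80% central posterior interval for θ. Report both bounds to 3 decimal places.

The t_29 distribution is symmetric; the 80% interval is 8.82 ± t·0.81 with t_{0.9,29} = 1.311.
Half-width: 1.311 × 0.81 = 1.062.
8.82 − 1.062 = 7.758; 8.82 + 1.062 = 9.882.

[7.758, 9.882]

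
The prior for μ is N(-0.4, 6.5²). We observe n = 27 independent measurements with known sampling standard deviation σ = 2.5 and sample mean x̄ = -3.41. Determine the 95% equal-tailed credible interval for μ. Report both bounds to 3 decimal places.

Posterior precision = 1/6.5² + 27/2.5² = 0.0237 + 4.3200 = 4.3437, so posterior SD = 0.4798.
Posterior mean = (-0.4/6.5² + 27·-3.41/2.5²) / 4.3437 = -3.3936.
Interval: -3.3936 ± 1.960 × 0.4798 → [-4.334, -2.453].

[-4.334, -2.453]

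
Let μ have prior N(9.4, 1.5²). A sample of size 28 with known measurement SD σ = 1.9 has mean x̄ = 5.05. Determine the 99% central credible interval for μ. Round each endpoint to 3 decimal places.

[4.386, 6.185]

Posterior precision = 1/1.5² + 28/1.9² = 0.4444 + 7.7562 = 8.2007, so posterior SD = 0.3492.
Posterior mean = (9.4/1.5² + 28·5.05/1.9²) / 8.2007 = 5.2858.
Interval: 5.2858 ± 2.576 × 0.3492 → [4.386, 6.185].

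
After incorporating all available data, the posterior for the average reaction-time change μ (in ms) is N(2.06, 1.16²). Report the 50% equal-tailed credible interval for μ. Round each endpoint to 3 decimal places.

[1.278, 2.842]

The posterior is symmetric, so the 50% equal-tailed interval is μ = 2.06 ± z·1.16 with z = 0.674.
Half-width: 0.674 × 1.16 = 0.782.
2.06 − 0.782 = 1.278; 2.06 + 0.782 = 2.842.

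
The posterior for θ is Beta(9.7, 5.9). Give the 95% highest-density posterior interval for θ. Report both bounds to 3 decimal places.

The posterior is unimodal and skewed, so the HPD interval has equal density at both endpoints and is the shortest 95% interval.
Solving f(0.389) = f(0.846) with F(0.846) − F(0.389) = 0.95 gives [0.389, 0.846].
For comparison, the equal-tailed interval is [0.378, 0.836]; the HPD is narrower and shifted toward the mode.

[0.389, 0.846]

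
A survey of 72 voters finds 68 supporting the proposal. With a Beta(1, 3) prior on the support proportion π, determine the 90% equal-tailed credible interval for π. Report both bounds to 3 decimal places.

Posterior: Beta(1+68, 3+4) = Beta(69, 7).
Equal-tailed 90% interval: the 0.05 and 0.95 quantiles of Beta(69, 7).
Posterior mean ≈ 0.908, SD ≈ 0.033; a Normal approximation gives roughly [0.854, 0.962].
Exact: F⁻¹(0.05) = 0.848; F⁻¹(0.95) = 0.955.

[0.848, 0.955]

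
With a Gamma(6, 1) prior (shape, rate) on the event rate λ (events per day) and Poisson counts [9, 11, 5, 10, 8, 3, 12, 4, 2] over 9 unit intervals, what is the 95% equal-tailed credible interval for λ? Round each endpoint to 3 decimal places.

[5.457, 8.732]

Posterior: Gamma(6+64, 1+9) = Gamma(70, 10) (shape, rate).
Equal-tailed 95% interval: Gamma(70, 10) quantiles at 0.025 and 0.975.
Posterior mean ≈ 7.000, SD ≈ 0.837; a Normal approximation gives roughly [5.360, 8.640].
Exact: lower = 5.457; upper = 8.732.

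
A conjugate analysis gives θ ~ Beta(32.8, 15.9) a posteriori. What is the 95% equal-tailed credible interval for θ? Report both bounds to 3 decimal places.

Posterior: Beta(32.8, 15.9).
Equal-tailed 95% interval: the 0.025 and 0.975 quantiles of Beta(32.8, 15.9).
Posterior mean ≈ 0.674, SD ≈ 0.067; a Normal approximation gives roughly [0.543, 0.804].
Exact: F⁻¹(0.025) = 0.537; F⁻¹(0.975) = 0.796.

[0.537, 0.796]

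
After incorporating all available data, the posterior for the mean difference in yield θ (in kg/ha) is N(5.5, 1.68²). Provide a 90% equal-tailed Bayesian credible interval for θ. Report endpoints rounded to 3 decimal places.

The posterior is symmetric, so the 90% equal-tailed interval is θ = 5.5 ± z·1.68 with z = 1.645.
Half-width: 1.645 × 1.68 = 2.763.
5.5 − 2.763 = 2.737; 5.5 + 2.763 = 8.263.

[2.737, 8.263]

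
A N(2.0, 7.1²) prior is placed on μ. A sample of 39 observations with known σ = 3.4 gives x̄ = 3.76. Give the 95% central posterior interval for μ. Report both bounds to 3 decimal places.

[2.686, 4.814]

Posterior precision = 1/7.1² + 39/3.4² = 0.0198 + 3.3737 = 3.3935, so posterior SD = 0.5428.
Posterior mean = (2.0/7.1² + 39·3.76/3.4²) / 3.3935 = 3.7497.
Interval: 3.7497 ± 1.960 × 0.5428 → [2.686, 4.814].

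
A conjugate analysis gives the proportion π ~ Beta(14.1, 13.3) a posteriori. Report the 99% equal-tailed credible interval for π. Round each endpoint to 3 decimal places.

Posterior: Beta(14.1, 13.3).
Equal-tailed 99% interval: the 0.005 and 0.995 quantiles of Beta(14.1, 13.3).
Posterior mean ≈ 0.515, SD ≈ 0.094; a Normal approximation gives roughly [0.273, 0.756].
Exact: F⁻¹(0.005) = 0.279; F⁻¹(0.995) = 0.746.

[0.279, 0.746]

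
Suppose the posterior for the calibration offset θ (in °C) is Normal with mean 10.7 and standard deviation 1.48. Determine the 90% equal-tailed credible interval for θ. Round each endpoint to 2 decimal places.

[8.27, 13.13]

The posterior is symmetric, so the 90% equal-tailed interval is θ = 10.7 ± z·1.48 with z = 1.645.
Half-width: 1.645 × 1.48 = 2.43.
10.7 − 2.43 = 8.27; 10.7 + 2.43 = 13.13.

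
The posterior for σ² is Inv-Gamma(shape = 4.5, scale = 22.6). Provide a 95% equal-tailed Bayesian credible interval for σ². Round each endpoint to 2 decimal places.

Inverse-Gamma(4.5, 22.6) quantiles: F⁻¹(0.025) and F⁻¹(0.975).
Equivalently, 1/σ² ~ Gamma(4.5, rate = 22.6); invert its 0.975 and 0.025 quantiles.
Posterior mean ≈ 6.46, SD ≈ 4.08; a Normal approximation gives roughly [-1.55, 14.46].
Exact: lower = 2.38; upper = 16.74.

[2.38, 16.74]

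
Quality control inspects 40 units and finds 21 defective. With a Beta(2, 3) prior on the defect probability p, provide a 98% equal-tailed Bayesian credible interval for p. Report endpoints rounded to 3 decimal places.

Posterior: Beta(2+21, 3+19) = Beta(23, 22).
Equal-tailed 98% interval: the 0.01 and 0.99 quantiles of Beta(23, 22).
Posterior mean ≈ 0.511, SD ≈ 0.074; a Normal approximation gives roughly [0.340, 0.683].
Exact: F⁻¹(0.01) = 0.341; F⁻¹(0.99) = 0.680.

[0.341, 0.680]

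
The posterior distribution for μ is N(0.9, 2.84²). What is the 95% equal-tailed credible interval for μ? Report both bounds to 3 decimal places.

[-4.666, 6.466]

The posterior is symmetric, so the 95% equal-tailed interval is μ = 0.9 ± z·2.84 with z = 1.960.
Half-width: 1.960 × 2.84 = 5.566.
0.9 − 5.566 = -4.666; 0.9 + 5.566 = 6.466.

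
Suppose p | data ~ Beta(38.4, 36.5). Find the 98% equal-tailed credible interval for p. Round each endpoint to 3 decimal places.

[0.380, 0.645]

Posterior: Beta(38.4, 36.5).
Equal-tailed 98% interval: the 0.01 and 0.99 quantiles of Beta(38.4, 36.5).
Posterior mean ≈ 0.513, SD ≈ 0.057; a Normal approximation gives roughly [0.379, 0.646].
Exact: F⁻¹(0.01) = 0.380; F⁻¹(0.99) = 0.645.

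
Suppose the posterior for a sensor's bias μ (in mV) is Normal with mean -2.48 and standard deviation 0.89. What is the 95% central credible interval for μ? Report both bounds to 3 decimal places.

The posterior is symmetric, so the 95% equal-tailed interval is μ = -2.48 ± z·0.89 with z = 1.960.
Half-width: 1.960 × 0.89 = 1.744.
-2.48 − 1.744 = -4.224; -2.48 + 1.744 = -0.736.

[-4.224, -0.736]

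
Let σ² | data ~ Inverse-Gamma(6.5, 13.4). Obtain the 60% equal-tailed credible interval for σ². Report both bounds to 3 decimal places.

Inverse-Gamma(6.5, 13.4) quantiles: F⁻¹(0.2) and F⁻¹(0.8).
Equivalently, 1/σ² ~ Gamma(6.5, rate = 13.4); invert its 0.8 and 0.2 quantiles.
Posterior mean ≈ 2.436, SD ≈ 1.149; a Normal approximation gives roughly [1.470, 3.403].
Exact: lower = 1.578; upper = 3.104.

[1.578, 3.104]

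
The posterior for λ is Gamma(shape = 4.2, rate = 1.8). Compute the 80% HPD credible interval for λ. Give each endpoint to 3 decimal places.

The posterior is unimodal and skewed, so the HPD interval has equal density at both endpoints and is the shortest 80% interval.
Solving f(0.770) = f(3.422) with F(3.422) − F(0.770) = 0.80 gives [0.770, 3.422].
For comparison, the equal-tailed interval is [1.044, 3.859]; the HPD is narrower and shifted toward the mode.

[0.770, 3.422]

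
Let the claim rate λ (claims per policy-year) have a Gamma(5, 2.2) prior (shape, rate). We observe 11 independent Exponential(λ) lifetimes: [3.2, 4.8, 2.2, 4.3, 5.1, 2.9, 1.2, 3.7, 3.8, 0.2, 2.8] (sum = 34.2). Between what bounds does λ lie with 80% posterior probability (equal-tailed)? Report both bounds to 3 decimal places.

[0.306, 0.585]

Posterior: Gamma(5+11, 2.2+34.2) = Gamma(16, 36.4) (shape, rate).
Equal-tailed 80% interval: Gamma(16, 36.4) quantiles at 0.1 and 0.9.
Posterior mean ≈ 0.440, SD ≈ 0.110; a Normal approximation gives roughly [0.299, 0.580].
Exact: lower = 0.306; upper = 0.585.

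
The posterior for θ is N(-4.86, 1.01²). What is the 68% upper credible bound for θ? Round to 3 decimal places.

-4.388

Need U with P(θ ≤ U) = 0.68: U = -4.86 + z_{0.32}·1.01.
z = 0.468; U = -4.86 + 0.468 × 1.01 = -4.388.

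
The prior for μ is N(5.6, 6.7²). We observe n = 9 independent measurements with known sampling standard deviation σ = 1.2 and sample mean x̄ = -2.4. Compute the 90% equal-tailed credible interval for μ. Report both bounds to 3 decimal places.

Posterior precision = 1/6.7² + 9/1.2² = 0.0223 + 6.2500 = 6.2723, so posterior SD = 0.3993.
Posterior mean = (5.6/6.7² + 9·-2.4/1.2²) / 6.2723 = -2.3716.
Interval: -2.3716 ± 1.645 × 0.3993 → [-3.028, -1.715].

[-3.028, -1.715]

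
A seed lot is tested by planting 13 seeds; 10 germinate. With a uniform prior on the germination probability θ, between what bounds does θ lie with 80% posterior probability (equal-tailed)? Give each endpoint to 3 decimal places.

[0.583, 0.869]

Posterior: Beta(1+10, 1+3) = Beta(11, 4).
Equal-tailed 80% interval: the 0.1 and 0.9 quantiles of Beta(11, 4).
Posterior mean ≈ 0.733, SD ≈ 0.111; a Normal approximation gives roughly [0.592, 0.875].
Exact: F⁻¹(0.1) = 0.583; F⁻¹(0.9) = 0.869.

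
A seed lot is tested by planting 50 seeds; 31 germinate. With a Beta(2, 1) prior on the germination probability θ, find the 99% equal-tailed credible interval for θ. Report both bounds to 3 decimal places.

[0.447, 0.781]

Posterior: Beta(2+31, 1+19) = Beta(33, 20).
Equal-tailed 99% interval: the 0.005 and 0.995 quantiles of Beta(33, 20).
Posterior mean ≈ 0.623, SD ≈ 0.066; a Normal approximation gives roughly [0.453, 0.793].
Exact: F⁻¹(0.005) = 0.447; F⁻¹(0.995) = 0.781.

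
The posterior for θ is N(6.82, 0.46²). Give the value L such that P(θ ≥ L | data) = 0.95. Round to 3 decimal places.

6.063

Need L with P(θ ≥ L) = 0.95: L = 6.82 − z_{0.05}·0.46.
z = 1.645; L = 6.82 − 1.645 × 0.46 = 6.063.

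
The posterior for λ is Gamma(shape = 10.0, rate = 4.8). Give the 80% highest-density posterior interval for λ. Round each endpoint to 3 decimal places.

The posterior is unimodal and skewed, so the HPD interval has equal density at both endpoints and is the shortest 80% interval.
Solving f(1.178) = f(2.803) with F(2.803) − F(1.178) = 0.80 gives [1.178, 2.803].
For comparison, the equal-tailed interval is [1.296, 2.960]; the HPD is narrower and shifted toward the mode.

[1.178, 2.803]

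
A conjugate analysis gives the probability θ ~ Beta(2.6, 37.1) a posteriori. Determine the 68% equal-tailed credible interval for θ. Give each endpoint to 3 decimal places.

[0.029, 0.103]

Posterior: Beta(2.6, 37.1).
Equal-tailed 68% interval: the 0.16 and 0.84 quantiles of Beta(2.6, 37.1).
Posterior mean ≈ 0.065, SD ≈ 0.039; a Normal approximation gives roughly [0.027, 0.104].
Exact: F⁻¹(0.16) = 0.029; F⁻¹(0.84) = 0.103.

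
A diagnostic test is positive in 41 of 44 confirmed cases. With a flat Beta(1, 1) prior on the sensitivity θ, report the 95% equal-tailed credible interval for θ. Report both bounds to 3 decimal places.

Posterior: Beta(1+41, 1+3) = Beta(42, 4).
Equal-tailed 95% interval: the 0.025 and 0.975 quantiles of Beta(42, 4).
Posterior mean ≈ 0.913, SD ≈ 0.041; a Normal approximation gives roughly [0.832, 0.994].
Exact: F⁻¹(0.025) = 0.817; F⁻¹(0.975) = 0.975.

[0.817, 0.975]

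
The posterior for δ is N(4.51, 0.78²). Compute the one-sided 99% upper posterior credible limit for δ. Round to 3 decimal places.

Need U with P(δ ≤ U) = 0.99: U = 4.51 + z_{0.01}·0.78.
z = 2.326; U = 4.51 + 2.326 × 0.78 = 6.325.

6.325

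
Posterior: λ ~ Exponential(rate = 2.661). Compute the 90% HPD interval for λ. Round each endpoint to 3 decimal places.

The exponential density is strictly decreasing on [0, ∞), so the HPD interval is anchored at 0: [0, q] with P(λ ≤ q) = 0.90.
q = −ln(1 − 0.90) / 2.661 = 2.3026 / 2.661 = 0.865.

[0.000, 0.865]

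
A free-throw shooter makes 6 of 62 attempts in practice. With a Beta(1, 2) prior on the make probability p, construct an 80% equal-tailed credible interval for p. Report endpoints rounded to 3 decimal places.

Posterior: Beta(1+6, 2+56) = Beta(7, 58).
Equal-tailed 80% interval: the 0.1 and 0.9 quantiles of Beta(7, 58).
Posterior mean ≈ 0.108, SD ≈ 0.038; a Normal approximation gives roughly [0.059, 0.157].
Exact: F⁻¹(0.1) = 0.062; F⁻¹(0.9) = 0.159.

[0.062, 0.159]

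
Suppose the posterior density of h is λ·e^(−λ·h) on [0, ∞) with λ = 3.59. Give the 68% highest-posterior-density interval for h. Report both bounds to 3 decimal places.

The exponential density is strictly decreasing on [0, ∞), so the HPD interval is anchored at 0: [0, q] with P(h ≤ q) = 0.68.
q = −ln(1 − 0.68) / 3.59 = 1.1394 / 3.59 = 0.317.

[0.000, 0.317]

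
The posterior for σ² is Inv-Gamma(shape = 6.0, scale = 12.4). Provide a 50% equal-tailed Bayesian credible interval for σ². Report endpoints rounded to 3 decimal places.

Inverse-Gamma(6.0, 12.4) quantiles: F⁻¹(0.25) and F⁻¹(0.75).
Equivalently, 1/σ² ~ Gamma(6.0, rate = 12.4); invert its 0.75 and 0.25 quantiles.
Posterior mean ≈ 2.480, SD ≈ 1.240; a Normal approximation gives roughly [1.644, 3.316].
Exact: lower = 1.671; upper = 2.939.

[1.671, 2.939]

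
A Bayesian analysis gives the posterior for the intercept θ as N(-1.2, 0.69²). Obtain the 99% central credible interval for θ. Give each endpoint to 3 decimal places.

[-2.977, 0.577]

The posterior is symmetric, so the 99% equal-tailed interval is θ = -1.2 ± z·0.69 with z = 2.576.
Half-width: 2.576 × 0.69 = 1.777.
-1.2 − 1.777 = -2.977; -1.2 + 1.777 = 0.577.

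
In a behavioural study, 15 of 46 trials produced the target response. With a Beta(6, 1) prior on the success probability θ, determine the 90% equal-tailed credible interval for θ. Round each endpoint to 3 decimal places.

Posterior: Beta(6+15, 1+31) = Beta(21, 32).
Equal-tailed 90% interval: the 0.05 and 0.95 quantiles of Beta(21, 32).
Posterior mean ≈ 0.396, SD ≈ 0.067; a Normal approximation gives roughly [0.287, 0.506].
Exact: F⁻¹(0.05) = 0.289; F⁻¹(0.95) = 0.508.

[0.289, 0.508]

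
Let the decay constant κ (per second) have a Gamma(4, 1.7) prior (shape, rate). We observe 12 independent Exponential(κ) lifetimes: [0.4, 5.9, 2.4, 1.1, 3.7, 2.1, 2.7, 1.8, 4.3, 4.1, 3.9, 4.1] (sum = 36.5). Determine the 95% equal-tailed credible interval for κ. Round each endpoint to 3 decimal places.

Posterior: Gamma(4+12, 1.7+36.5) = Gamma(16, 38.2) (shape, rate).
Equal-tailed 95% interval: Gamma(16, 38.2) quantiles at 0.025 and 0.975.
Posterior mean ≈ 0.419, SD ≈ 0.105; a Normal approximation gives roughly [0.214, 0.624].
Exact: lower = 0.239; upper = 0.648.

[0.239, 0.648]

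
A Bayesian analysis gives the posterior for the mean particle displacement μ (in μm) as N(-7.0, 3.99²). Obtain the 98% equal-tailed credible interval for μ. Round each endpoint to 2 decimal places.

[-16.28, 2.28]

The posterior is symmetric, so the 98% equal-tailed interval is μ = -7.0 ± z·3.99 with z = 2.326.
Half-width: 2.326 × 3.99 = 9.28.
-7.0 − 9.28 = -16.28; -7.0 + 9.28 = 2.28.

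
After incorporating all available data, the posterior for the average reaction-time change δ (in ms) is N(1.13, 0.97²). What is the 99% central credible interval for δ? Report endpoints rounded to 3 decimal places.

The posterior is symmetric, so the 99% equal-tailed interval is δ = 1.13 ± z·0.97 with z = 2.576.
Half-width: 2.576 × 0.97 = 2.499.
1.13 − 2.499 = -1.369; 1.13 + 2.499 = 3.629.

[-1.369, 3.629]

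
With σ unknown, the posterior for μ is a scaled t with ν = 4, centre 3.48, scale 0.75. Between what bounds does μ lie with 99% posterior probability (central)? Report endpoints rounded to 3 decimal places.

[0.027, 6.933]

The t_4 distribution is symmetric; the 99% interval is 3.48 ± t·0.75 with t_{0.995,4} = 4.604.
Half-width: 4.604 × 0.75 = 3.453.
3.48 − 3.453 = 0.027; 3.48 + 3.453 = 6.933.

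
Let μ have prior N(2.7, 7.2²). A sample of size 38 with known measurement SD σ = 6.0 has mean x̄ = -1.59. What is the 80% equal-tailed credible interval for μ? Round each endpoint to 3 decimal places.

[-2.749, -0.277]

Posterior precision = 1/7.2² + 38/6.0² = 0.0193 + 1.0556 = 1.0748, so posterior SD = 0.9646.
Posterior mean = (2.7/7.2² + 38·-1.59/6.0²) / 1.0748 = -1.5130.
Interval: -1.5130 ± 1.282 × 0.9646 → [-2.749, -0.277].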